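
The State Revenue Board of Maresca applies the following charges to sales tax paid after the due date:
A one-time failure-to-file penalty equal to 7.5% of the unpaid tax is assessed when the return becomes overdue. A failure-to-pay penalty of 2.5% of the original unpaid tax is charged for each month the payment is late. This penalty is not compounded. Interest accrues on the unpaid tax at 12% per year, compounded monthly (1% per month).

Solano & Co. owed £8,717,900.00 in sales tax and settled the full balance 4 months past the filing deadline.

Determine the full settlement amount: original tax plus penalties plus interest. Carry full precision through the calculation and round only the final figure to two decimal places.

£10,597,514.20

Failure-to-file penalty: 7.5% × £8,717,900.00 = £653,842.50
Failure-to-pay penalty: 4 × 2.5% × £8,717,900.00 = £871,790.00
Interest: £8,717,900.00 × ((1 + 0.01)^4 − 1) = £8,717,900.00 × 0.0406040… = £353,981.6988…
Total = £8,717,900.00 + £1,525,632.5000 + £353,981.6988… = £10,597,514.20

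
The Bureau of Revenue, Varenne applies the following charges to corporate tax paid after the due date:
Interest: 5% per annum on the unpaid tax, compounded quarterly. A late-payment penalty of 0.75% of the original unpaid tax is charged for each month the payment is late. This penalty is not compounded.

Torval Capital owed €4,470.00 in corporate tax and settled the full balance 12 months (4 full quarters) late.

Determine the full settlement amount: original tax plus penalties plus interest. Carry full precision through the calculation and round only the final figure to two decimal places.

€5,100.03

Late-payment penalty: 12 × 0.75% × €4,470.00 = €402.30
Interest (5%/yr ÷ 4 = 1.25%/quarter): €4,470.00 × ((1 + 0.0125)^4 − 1) = €227.7257…
Total = €4,470.00 + €402.3000 + €227.7257… = €5,100.03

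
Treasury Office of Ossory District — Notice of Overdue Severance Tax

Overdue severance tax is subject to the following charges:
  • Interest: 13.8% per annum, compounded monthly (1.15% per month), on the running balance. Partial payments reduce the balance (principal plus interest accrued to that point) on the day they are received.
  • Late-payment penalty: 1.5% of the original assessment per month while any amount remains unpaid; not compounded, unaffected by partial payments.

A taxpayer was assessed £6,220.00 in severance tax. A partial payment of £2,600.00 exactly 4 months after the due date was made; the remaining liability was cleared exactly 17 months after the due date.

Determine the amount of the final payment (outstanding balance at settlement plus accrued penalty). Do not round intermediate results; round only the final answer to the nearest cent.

£6,124.00

Balance at month 4: £6,220.0000 × (1 + 0.0115)^4 = £6,511.0935…
After £2,600.00 payment: £6,511.0935… − £2,600.00 = £3,911.0935…
Balance at month 17: £3,911.0935… × (1 + 0.0115)^13 = £4,537.8980…
Penalty: 17 × 1.5% × £6,220.00 = £1,586.10
Final settlement = outstanding balance + penalty = £4,537.8980… + £1,586.10 = £6,124.00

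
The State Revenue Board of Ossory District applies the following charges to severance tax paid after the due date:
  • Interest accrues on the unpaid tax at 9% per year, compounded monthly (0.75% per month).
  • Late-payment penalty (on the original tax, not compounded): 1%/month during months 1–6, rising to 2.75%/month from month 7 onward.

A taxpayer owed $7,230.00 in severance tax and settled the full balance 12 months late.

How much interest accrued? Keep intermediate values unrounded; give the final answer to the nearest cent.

Interest: $7,230.00 × ((1 + 0.0075)^12 − 1) = $7,230.00 × 0.0938069… = $678.2239…

$678.22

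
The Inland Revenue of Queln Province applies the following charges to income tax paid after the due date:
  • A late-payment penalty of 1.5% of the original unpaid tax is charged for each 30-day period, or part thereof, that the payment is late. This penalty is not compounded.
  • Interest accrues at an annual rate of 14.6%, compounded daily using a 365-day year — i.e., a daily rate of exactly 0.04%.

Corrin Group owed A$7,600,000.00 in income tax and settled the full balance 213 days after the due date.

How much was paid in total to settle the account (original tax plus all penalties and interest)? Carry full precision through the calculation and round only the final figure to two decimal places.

A$9,187,763.74

Penalty periods: ⌈213/30⌉ = 8; penalty = 8 × 1.5% × A$7,600,000.00 = A$912,000.00
Interest: A$7,600,000.00 × ((1 + 0.0004)^213 − 1) = A$7,600,000.00 × 0.08891628… = A$675,763.7397…
Total = A$7,600,000.00 + A$912,000.0000 + A$675,763.7397… = A$9,187,763.74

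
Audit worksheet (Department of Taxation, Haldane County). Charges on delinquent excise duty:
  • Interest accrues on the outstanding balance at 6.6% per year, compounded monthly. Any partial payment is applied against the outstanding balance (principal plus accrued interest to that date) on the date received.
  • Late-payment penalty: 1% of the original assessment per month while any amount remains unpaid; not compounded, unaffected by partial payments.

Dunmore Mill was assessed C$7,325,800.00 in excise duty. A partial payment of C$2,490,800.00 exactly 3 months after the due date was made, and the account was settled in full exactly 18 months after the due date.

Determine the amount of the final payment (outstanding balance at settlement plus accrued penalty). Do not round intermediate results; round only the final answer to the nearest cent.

C$6,700,225.12

Monthly rate = 6.6% ÷ 12 = 0.55%
Balance at month 3: C$7,325,800.0000 × (1 + 0.0055)^3 = C$7,447,341.7352…
After C$2,490,800.00 payment: C$7,447,341.7352… − C$2,490,800.00 = C$4,956,541.7352…
Balance at month 18: C$4,956,541.7352… × (1 + 0.0055)^15 = C$5,381,581.1239…
Penalty: 18 × 1% × C$7,325,800.00 = C$1,318,644.00
Final settlement = outstanding balance + penalty = C$5,381,581.1239… + C$1,318,644.00 = C$6,700,225.12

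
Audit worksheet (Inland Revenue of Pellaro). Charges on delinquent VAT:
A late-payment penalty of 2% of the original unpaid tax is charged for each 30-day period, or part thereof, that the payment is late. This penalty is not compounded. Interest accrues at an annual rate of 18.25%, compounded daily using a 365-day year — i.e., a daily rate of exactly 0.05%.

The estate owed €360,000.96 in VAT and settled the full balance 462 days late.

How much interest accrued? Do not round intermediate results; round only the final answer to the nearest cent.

Interest: €360,000.96 × ((1 + 0.0005)^462 − 1) = €360,000.96 × 0.25978651… = €93,523.3926…

€93,523.39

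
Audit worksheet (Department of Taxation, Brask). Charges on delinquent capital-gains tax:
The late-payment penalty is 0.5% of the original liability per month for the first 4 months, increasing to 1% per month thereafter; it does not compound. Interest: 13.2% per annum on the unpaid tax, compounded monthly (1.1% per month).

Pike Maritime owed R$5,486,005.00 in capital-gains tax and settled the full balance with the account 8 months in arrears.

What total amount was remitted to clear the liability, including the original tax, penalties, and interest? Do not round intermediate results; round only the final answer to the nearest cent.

R$6,316,934.90

Penalty, months 1–4: 4 × 0.5% × R$5,486,005.00 = R$109,720.10
Penalty, months 5–8: 4 × 1% × R$5,486,005.00 = R$219,440.20
Interest: R$5,486,005.00 × ((1 + 0.011)^8 − 1) = R$5,486,005.00 × 0.0914636… = R$501,769.6020…
Total = R$5,486,005.00 + R$329,160.3000 + R$501,769.6020… = R$6,316,934.90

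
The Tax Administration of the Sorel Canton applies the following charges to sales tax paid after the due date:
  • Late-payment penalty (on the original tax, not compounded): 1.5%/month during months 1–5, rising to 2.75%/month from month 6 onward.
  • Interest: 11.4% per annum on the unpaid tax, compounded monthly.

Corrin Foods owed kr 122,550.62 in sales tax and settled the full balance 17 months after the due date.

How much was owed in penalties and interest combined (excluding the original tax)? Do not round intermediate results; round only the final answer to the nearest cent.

Penalty, months 1–5: 5 × 1.5% × kr 122,550.62 = kr 9,191.30…
Penalty, months 6–17: 12 × 2.75% × kr 122,550.62 = kr 40,441.70…
Interest (11.4%/yr ÷ 12 = 0.95%/month): kr 122,550.62 × ((1 + 0.0095)^17 − 1) = kr 21,369.9958…
Penalties + interest = kr 49,633.0011 + kr 21,369.9958… = kr 71,003.00

kr 71,003.00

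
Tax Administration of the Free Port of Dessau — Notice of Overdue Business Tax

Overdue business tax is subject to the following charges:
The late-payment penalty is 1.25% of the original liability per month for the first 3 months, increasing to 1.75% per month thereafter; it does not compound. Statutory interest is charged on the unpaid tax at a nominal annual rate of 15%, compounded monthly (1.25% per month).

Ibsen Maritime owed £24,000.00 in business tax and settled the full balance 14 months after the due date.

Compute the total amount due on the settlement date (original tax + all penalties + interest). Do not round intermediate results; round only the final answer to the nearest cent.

Penalty, months 1–3: 3 × 1.25% × £24,000.00 = £900.00
Penalty, months 4–14: 11 × 1.75% × £24,000.00 = £4,620.00
Interest: £24,000.00 × ((1 + 0.0125)^14 − 1) = £24,000.00 × 0.1899547… = £4,558.9140…
Total = £24,000.00 + £5,520.0000 + £4,558.9140… = £34,078.91

£34,078.91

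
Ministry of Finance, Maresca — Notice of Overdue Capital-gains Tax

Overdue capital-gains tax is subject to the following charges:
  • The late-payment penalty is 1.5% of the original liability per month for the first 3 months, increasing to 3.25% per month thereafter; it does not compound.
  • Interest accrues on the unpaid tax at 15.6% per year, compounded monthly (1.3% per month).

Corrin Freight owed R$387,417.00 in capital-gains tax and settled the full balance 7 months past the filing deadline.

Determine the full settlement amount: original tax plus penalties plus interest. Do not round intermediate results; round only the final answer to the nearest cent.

Penalty, months 1–3: 3 × 1.5% × R$387,417.00 = R$17,433.77…
Penalty, months 4–7: 4 × 3.25% × R$387,417.00 = R$50,364.21
Interest: R$387,417.00 × ((1 + 0.013)^7 − 1) = R$387,417.00 × 0.0946269… = R$36,660.0707…
Total = R$387,417.00 + R$67,797.9750 + R$36,660.0707… = R$491,875.05

R$491,875.05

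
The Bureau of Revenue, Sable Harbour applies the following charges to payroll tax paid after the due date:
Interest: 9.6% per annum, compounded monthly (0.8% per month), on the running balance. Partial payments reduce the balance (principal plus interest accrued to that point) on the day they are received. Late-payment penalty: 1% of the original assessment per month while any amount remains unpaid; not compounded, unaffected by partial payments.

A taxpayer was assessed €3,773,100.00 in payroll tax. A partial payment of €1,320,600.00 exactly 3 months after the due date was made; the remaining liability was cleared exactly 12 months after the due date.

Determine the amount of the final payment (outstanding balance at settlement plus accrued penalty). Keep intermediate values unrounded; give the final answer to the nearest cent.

Balance at month 3: €3,773,100.0000 × (1 + 0.008)^3 = €3,864,380.7670…
After €1,320,600.00 payment: €3,864,380.7670… − €1,320,600.00 = €2,543,780.7670…
Balance at month 12: €2,543,780.7670… × (1 + 0.008)^9 = €2,732,904.5795…
Penalty: 12 × 1% × €3,773,100.00 = €452,772.00
Final settlement = outstanding balance + penalty = €2,732,904.5795… + €452,772.00 = €3,185,676.58

€3,185,676.58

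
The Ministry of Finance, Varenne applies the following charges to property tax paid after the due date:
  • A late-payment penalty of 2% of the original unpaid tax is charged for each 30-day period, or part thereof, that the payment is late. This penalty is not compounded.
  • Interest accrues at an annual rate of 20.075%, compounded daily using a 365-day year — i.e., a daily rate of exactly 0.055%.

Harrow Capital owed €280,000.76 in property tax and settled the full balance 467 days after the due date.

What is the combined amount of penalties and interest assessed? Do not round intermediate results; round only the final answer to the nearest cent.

€171,573.24

Penalty periods: ⌈467/30⌉ = 16; penalty = 16 × 2% × €280,000.76 = €89,600.24…
Interest: €280,000.76 × ((1 + 0.00055)^467 − 1) = €280,000.76 × 0.29275990… = €81,972.9951…
Penalties + interest = €89,600.2432 + €81,972.9951… = €171,573.24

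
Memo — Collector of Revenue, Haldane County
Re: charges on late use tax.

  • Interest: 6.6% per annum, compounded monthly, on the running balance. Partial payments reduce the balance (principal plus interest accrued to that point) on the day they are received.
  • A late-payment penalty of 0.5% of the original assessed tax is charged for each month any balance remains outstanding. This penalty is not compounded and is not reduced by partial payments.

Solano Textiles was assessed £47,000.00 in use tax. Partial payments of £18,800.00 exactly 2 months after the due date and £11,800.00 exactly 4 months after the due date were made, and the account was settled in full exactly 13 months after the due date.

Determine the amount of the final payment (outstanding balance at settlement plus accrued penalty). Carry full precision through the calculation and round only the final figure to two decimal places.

Monthly rate = 6.6% ÷ 12 = 0.55%
Balance at month 2: £47,000.0000 × (1 + 0.0055)^2 = £47,518.4218…
After £18,800.00 payment: £47,518.4218… − £18,800.00 = £28,718.4218…
Balance at month 4: £28,718.4218… × (1 + 0.0055)^2 = £29,035.1931…
After £11,800.00 payment: £29,035.1931… − £11,800.00 = £17,235.1931…
Balance at month 13: £17,235.1931… × (1 + 0.0055)^9 = £18,107.3472…
Penalty: 13 × 0.5% × £47,000.00 = £3,055.00
Final settlement = outstanding balance + penalty = £18,107.3472… + £3,055.00 = £21,162.35

£21,162.35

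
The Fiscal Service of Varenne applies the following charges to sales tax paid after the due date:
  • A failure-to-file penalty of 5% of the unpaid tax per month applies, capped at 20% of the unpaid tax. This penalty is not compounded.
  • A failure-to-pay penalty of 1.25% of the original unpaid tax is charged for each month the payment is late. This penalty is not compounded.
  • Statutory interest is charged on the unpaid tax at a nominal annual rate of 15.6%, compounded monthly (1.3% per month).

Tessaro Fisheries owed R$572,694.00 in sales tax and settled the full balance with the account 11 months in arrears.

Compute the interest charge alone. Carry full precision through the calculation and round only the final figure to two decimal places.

Interest: R$572,694.00 × ((1 + 0.013)^11 − 1) = R$572,694.00 × 0.1526671… = R$87,431.5344…

R$87,431.53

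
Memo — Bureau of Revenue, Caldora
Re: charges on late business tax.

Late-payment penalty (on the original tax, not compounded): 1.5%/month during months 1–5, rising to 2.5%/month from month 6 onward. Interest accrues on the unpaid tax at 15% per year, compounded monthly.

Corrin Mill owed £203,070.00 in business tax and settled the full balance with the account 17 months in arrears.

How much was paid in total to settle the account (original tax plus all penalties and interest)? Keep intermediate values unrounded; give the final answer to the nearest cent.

£326,970.76

Penalty, months 1–5: 5 × 1.5% × £203,070.00 = £15,230.25
Penalty, months 6–17: 12 × 2.5% × £203,070.00 = £60,921.00
Interest (15%/yr ÷ 12 = 1.25%/month): £203,070.00 × ((1 + 0.0125)^17 − 1) = £47,749.5076…
Total = £203,070.00 + £76,151.2500 + £47,749.5076… = £326,970.76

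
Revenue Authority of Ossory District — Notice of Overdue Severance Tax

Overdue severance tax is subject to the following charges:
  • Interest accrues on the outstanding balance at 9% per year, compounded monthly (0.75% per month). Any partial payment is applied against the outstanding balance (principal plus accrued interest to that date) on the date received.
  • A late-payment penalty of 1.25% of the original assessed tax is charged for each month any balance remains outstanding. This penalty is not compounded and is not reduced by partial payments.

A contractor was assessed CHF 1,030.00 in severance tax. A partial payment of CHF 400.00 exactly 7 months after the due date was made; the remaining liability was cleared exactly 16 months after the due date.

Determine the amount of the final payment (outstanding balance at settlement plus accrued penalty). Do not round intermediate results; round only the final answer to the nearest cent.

CHF 938.98

Balance at month 7: CHF 1,030.0000 × (1 + 0.0075)^7 = CHF 1,085.3070…
After CHF 400.00 payment: CHF 1,085.3070… − CHF 400.00 = CHF 685.3070…
Balance at month 16: CHF 685.3070… × (1 + 0.0075)^9 = CHF 732.9775…
Penalty: 16 × 1.25% × CHF 1,030.00 = CHF 206.00
Final settlement = outstanding balance + penalty = CHF 732.9775… + CHF 206.00 = CHF 938.98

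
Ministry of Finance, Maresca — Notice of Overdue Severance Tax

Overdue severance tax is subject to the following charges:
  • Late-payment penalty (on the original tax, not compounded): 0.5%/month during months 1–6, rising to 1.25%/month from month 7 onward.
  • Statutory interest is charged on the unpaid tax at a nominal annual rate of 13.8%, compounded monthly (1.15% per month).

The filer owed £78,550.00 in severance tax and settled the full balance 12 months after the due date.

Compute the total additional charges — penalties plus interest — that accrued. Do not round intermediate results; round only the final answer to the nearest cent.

Penalty, months 1–6: 6 × 0.5% × £78,550.00 = £2,356.50
Penalty, months 7–12: 6 × 1.25% × £78,550.00 = £5,891.25
Interest: £78,550.00 × ((1 + 0.0115)^12 − 1) = £78,550.00 × 0.1470719… = £11,552.4987…
Penalties + interest = £8,247.7500 + £11,552.4987… = £19,800.25

£19,800.25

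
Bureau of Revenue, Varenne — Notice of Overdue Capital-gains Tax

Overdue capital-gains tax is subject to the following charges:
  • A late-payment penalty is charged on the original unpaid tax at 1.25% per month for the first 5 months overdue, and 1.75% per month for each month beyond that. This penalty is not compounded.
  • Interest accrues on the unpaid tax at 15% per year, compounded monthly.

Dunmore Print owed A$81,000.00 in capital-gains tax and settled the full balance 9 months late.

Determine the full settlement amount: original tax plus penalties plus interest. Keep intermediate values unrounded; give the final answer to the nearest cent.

A$101,314.17

Penalty, months 1–5: 5 × 1.25% × A$81,000.00 = A$5,062.50
Penalty, months 6–9: 4 × 1.75% × A$81,000.00 = A$5,670.00
Interest (15%/yr ÷ 12 = 1.25%/month): A$81,000.00 × ((1 + 0.0125)^9 − 1) = A$9,581.6664…
Total = A$81,000.00 + A$10,732.5000 + A$9,581.6664… = A$101,314.17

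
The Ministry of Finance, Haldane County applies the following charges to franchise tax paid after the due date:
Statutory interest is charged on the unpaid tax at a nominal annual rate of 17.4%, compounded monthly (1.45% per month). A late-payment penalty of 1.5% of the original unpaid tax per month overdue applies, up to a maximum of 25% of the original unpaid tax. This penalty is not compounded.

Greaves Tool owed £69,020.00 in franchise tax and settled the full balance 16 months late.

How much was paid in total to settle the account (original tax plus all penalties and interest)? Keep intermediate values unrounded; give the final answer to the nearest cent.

Penalty: 16 × 1.5% × £69,020.00 = £16,564.80 (below the 25% cap of £17,255.00)
Interest: £69,020.00 × ((1 + 0.0145)^16 − 1) = £69,020.00 × 0.2590206… = £17,877.5990…
Total = £69,020.00 + £16,564.8000 + £17,877.5990… = £103,462.40

£103,462.40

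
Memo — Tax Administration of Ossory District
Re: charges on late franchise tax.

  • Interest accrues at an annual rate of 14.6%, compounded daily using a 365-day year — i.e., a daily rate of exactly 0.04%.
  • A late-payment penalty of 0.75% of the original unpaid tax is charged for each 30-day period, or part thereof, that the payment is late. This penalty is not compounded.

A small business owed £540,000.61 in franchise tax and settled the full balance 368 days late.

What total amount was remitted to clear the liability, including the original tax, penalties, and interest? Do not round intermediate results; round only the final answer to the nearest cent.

£678,268.61

Penalty periods: ⌈368/30⌉ = 13; penalty = 13 × 0.75% × £540,000.61 = £52,650.06…
Interest: £540,000.61 × ((1 + 0.0004)^368 − 1) = £540,000.61 × 0.15855156… = £85,617.9379…
Total = £540,000.61 + £52,650.0595… + £85,617.9379… = £678,268.61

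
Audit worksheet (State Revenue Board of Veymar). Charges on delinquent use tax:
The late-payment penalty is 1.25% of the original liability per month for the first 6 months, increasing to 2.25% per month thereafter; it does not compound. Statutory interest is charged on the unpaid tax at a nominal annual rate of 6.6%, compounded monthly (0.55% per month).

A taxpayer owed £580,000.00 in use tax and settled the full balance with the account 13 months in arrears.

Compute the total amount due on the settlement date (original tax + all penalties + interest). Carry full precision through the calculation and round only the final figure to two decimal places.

£757,716.49

Penalty, months 1–6: 6 × 1.25% × £580,000.00 = £43,500.00
Penalty, months 7–13: 7 × 2.25% × £580,000.00 = £91,350.00
Interest: £580,000.00 × ((1 + 0.0055)^13 − 1) = £580,000.00 × 0.0739077… = £42,866.4915…
Total = £580,000.00 + £134,850.0000 + £42,866.4915… = £757,716.49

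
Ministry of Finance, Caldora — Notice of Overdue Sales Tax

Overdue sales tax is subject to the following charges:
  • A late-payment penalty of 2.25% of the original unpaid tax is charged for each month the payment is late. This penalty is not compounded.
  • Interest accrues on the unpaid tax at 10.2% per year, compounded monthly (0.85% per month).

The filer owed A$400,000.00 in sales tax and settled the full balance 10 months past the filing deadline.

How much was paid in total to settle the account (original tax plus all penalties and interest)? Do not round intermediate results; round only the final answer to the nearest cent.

Late-payment penalty: 10 × 2.25% × A$400,000.00 = A$90,000.00
Interest: A$400,000.00 × ((1 + 0.0085)^10 − 1) = A$400,000.00 × 0.0883261… = A$35,330.4210…
Total = A$400,000.00 + A$90,000.0000 + A$35,330.4210… = A$525,330.42

A$525,330.42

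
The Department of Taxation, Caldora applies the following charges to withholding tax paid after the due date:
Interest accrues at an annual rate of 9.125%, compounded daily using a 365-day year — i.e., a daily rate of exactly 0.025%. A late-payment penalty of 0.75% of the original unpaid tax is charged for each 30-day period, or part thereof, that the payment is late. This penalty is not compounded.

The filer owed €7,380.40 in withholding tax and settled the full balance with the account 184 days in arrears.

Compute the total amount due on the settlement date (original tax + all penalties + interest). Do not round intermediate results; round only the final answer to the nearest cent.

Penalty periods: ⌈184/30⌉ = 7; penalty = 7 × 0.75% × €7,380.40 = €387.47…
Interest: €7,380.40 × ((1 + 0.00025)^184 − 1) = €7,380.40 × 0.04706839… = €347.3836…
Total = €7,380.40 + €387.4710 + €347.3836… = €8,115.25

€8,115.25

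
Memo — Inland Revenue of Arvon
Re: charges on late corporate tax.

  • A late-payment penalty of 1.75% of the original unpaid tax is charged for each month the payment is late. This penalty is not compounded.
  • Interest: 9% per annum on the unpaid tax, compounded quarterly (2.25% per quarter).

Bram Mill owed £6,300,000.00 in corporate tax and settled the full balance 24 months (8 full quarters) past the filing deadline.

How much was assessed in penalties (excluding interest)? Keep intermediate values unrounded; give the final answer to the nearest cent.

£2,646,000.00

Late-payment penalty: 24 × 1.75% × £6,300,000.00 = £2,646,000.00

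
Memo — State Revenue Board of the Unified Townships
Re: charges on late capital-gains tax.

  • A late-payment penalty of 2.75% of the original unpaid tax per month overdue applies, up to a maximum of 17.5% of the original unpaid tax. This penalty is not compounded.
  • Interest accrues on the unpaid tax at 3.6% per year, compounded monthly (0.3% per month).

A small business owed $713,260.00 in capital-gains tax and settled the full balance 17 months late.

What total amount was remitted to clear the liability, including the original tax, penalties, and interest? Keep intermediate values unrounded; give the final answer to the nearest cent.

$875,343.02

Penalty (uncapped): 17 × 2.75% × $713,260.00 = $333,449.05; cap = 17.5% × $713,260.00 = $124,820.50 → penalty = $124,820.50
Interest: $713,260.00 × ((1 + 0.003)^17 − 1) = $713,260.00 × 0.0522426… = $37,262.5243…
Total = $713,260.00 + $124,820.5000 + $37,262.5243… = $875,343.02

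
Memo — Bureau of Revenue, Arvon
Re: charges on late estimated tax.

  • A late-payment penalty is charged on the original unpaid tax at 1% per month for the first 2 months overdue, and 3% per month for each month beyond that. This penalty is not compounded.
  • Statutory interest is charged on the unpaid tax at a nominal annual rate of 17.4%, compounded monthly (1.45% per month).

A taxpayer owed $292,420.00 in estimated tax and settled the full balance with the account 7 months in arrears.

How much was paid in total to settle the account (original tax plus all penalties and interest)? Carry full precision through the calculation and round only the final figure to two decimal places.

$373,134.80

Penalty, months 1–2: 2 × 1% × $292,420.00 = $5,848.40
Penalty, months 3–7: 5 × 3% × $292,420.00 = $43,863.00
Interest: $292,420.00 × ((1 + 0.0145)^7 − 1) = $292,420.00 × 0.1060235… = $31,003.3955…
Total = $292,420.00 + $49,711.4000 + $31,003.3955… = $373,134.80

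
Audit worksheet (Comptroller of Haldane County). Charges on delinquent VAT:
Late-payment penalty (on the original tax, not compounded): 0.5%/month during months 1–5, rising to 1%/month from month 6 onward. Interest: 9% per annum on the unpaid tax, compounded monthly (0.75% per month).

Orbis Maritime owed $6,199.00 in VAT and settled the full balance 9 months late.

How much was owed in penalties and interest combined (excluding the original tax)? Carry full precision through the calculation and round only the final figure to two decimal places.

Penalty, months 1–5: 5 × 0.5% × $6,199.00 = $154.98…
Penalty, months 6–9: 4 × 1% × $6,199.00 = $247.96
Interest: $6,199.00 × ((1 + 0.0075)^9 − 1) = $6,199.00 × 0.0695608… = $431.2076…
Penalties + interest = $402.9350 + $431.2076… = $834.14

$834.14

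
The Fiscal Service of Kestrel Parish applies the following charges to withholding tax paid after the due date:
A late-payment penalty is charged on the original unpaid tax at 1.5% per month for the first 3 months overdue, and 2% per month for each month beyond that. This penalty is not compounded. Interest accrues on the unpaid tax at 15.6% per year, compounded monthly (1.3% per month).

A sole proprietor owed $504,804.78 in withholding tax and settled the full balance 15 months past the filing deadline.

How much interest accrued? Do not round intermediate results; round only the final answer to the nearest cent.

Interest: $504,804.78 × ((1 + 0.013)^15 − 1) = $504,804.78 × 0.2137848… = $107,919.5689…

$107,919.57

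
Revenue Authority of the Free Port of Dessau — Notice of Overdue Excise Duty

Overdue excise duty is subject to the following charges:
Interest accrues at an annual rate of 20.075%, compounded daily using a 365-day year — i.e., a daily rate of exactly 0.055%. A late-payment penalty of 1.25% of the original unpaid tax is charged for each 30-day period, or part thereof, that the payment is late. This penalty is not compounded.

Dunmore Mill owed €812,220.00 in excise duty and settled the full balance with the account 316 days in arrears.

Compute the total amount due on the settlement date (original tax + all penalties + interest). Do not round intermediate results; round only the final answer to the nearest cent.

€1,078,027.71

Penalty periods: ⌈316/30⌉ = 11; penalty = 11 × 1.25% × €812,220.00 = €111,680.25
Interest: €812,220.00 × ((1 + 0.00055)^316 − 1) = €812,220.00 × 0.18976073… = €154,127.4629…
Total = €812,220.00 + €111,680.2500 + €154,127.4629… = €1,078,027.71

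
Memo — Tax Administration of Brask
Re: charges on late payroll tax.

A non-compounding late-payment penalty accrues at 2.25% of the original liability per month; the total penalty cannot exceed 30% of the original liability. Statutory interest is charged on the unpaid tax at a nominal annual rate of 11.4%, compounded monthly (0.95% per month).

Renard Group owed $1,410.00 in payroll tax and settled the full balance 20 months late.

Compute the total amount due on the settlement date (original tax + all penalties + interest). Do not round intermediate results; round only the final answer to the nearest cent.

$2,126.51

Penalty (uncapped): 20 × 2.25% × $1,410.00 = $634.50; cap = 30% × $1,410.00 = $423.00 → penalty = $423.00
Interest: $1,410.00 × ((1 + 0.0095)^20 − 1) = $1,410.00 × 0.2081656… = $293.5135…
Total = $1,410.00 + $423.0000 + $293.5135… = $2,126.51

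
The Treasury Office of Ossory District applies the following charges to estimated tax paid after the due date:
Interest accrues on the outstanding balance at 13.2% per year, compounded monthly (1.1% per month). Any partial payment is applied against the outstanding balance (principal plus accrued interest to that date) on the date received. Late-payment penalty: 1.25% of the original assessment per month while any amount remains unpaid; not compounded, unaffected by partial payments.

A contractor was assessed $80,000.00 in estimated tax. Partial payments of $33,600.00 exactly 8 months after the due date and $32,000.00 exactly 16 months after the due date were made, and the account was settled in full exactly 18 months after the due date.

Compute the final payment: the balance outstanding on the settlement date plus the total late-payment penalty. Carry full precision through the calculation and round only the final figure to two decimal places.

Balance at month 8: $80,000.0000 × (1 + 0.011)^8 = $87,317.0856…
After $33,600.00 payment: $87,317.0856… − $33,600.00 = $53,717.0856…
Balance at month 16: $53,717.0856… × (1 + 0.011)^8 = $58,630.2420…
After $32,000.00 payment: $58,630.2420… − $32,000.00 = $26,630.2420…
Balance at month 18: $26,630.2420… × (1 + 0.011)^2 = $27,219.3296…
Penalty: 18 × 1.25% × $80,000.00 = $18,000.00
Final settlement = outstanding balance + penalty = $27,219.3296… + $18,000.00 = $45,219.33

$45,219.33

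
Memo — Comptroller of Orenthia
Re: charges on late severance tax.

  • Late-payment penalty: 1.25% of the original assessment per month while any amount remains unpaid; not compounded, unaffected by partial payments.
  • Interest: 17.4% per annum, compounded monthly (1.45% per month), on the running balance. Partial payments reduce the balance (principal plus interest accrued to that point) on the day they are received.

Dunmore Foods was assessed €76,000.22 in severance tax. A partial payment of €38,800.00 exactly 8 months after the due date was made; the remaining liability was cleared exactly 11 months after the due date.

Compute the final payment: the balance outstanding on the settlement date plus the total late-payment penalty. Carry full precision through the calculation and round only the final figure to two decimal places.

€58,978.10

Balance at month 8: €76,000.2200 × (1 + 0.0145)^8 = €85,276.8717…
After €38,800.00 payment: €85,276.8717… − €38,800.00 = €46,476.8717…
Balance at month 11: €46,476.8717… × (1 + 0.0145)^3 = €48,528.0726…
Penalty: 11 × 1.25% × €76,000.22 = €10,450.03…
Final settlement = outstanding balance + penalty = €48,528.0726… + €10,450.03… = €58,978.10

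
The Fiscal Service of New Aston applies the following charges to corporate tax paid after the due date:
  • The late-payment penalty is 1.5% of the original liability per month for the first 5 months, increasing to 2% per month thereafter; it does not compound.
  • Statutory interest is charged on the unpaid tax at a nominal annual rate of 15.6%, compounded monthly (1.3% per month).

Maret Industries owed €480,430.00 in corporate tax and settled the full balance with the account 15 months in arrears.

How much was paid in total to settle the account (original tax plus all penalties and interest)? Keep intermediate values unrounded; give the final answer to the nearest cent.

€715,256.86

Penalty, months 1–5: 5 × 1.5% × €480,430.00 = €36,032.25
Penalty, months 6–15: 10 × 2% × €480,430.00 = €96,086.00
Interest: €480,430.00 × ((1 + 0.013)^15 − 1) = €480,430.00 × 0.2137848… = €102,708.6124…
Total = €480,430.00 + €132,118.2500 + €102,708.6124… = €715,256.86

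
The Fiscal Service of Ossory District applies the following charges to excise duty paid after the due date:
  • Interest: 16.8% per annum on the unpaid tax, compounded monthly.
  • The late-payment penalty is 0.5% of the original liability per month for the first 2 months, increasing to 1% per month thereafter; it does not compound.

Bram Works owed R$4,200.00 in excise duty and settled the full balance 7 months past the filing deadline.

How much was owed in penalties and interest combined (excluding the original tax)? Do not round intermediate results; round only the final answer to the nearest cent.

Penalty, months 1–2: 2 × 0.5% × R$4,200.00 = R$42.00
Penalty, months 3–7: 5 × 1% × R$4,200.00 = R$210.00
Interest (16.8%/yr ÷ 12 = 1.4%/month): R$4,200.00 × ((1 + 0.014)^7 − 1) = R$429.2963…
Penalties + interest = R$252.0000 + R$429.2963… = R$681.30

R$681.30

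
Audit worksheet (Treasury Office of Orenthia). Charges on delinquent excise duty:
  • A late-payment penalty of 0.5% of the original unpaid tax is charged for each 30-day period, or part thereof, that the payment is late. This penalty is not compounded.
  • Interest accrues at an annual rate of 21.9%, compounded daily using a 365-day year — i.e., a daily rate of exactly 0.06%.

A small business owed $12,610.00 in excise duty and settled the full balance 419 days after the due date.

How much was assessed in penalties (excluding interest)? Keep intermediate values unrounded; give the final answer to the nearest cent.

$882.70

Penalty periods: ⌈419/30⌉ = 14; penalty = 14 × 0.5% × $12,610.00 = $882.70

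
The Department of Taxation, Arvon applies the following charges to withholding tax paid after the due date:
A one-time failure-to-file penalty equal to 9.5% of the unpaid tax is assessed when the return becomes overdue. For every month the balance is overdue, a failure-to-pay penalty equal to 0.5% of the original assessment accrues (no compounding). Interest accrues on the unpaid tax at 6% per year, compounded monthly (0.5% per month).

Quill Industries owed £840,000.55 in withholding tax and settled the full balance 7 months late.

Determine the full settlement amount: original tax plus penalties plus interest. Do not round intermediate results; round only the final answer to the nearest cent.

£979,045.33

Failure-to-file penalty: 9.5% × £840,000.55 = £79,800.05…
Failure-to-pay penalty: 7 × 0.5% × £840,000.55 = £29,400.02…
Interest: £840,000.55 × ((1 + 0.005)^7 − 1) = £840,000.55 × 0.0355294… = £29,844.7130…
Total = £840,000.55 + £109,200.0715 + £29,844.7130… = £979,045.33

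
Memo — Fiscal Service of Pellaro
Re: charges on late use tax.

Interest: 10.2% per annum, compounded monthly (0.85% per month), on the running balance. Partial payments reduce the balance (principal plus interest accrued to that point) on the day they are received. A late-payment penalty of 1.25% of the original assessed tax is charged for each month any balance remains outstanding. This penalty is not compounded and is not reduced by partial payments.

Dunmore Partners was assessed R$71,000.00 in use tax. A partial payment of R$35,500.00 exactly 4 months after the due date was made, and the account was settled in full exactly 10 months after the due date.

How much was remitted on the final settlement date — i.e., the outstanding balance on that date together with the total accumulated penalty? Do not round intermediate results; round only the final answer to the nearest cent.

Balance at month 4: R$71,000.0000 × (1 + 0.0085)^4 = R$73,444.9533…
After R$35,500.00 payment: R$73,444.9533… − R$35,500.00 = R$37,944.9533…
Balance at month 10: R$37,944.9533… × (1 + 0.0085)^6 = R$39,921.7378…
Penalty: 10 × 1.25% × R$71,000.00 = R$8,875.00
Final settlement = outstanding balance + penalty = R$39,921.7378… + R$8,875.00 = R$48,796.74

R$48,796.74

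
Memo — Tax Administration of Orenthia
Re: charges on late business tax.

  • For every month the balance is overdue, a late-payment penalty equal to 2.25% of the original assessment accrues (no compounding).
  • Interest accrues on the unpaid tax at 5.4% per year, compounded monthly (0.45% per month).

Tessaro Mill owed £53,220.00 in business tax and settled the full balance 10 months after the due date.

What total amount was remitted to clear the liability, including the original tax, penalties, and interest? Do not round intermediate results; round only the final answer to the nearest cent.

£67,638.48

Late-payment penalty: 10 × 2.25% × £53,220.00 = £11,974.50
Interest: £53,220.00 × ((1 + 0.0045)^10 − 1) = £53,220.00 × 0.0459223… = £2,443.9833…
Total = £53,220.00 + £11,974.5000 + £2,443.9833… = £67,638.48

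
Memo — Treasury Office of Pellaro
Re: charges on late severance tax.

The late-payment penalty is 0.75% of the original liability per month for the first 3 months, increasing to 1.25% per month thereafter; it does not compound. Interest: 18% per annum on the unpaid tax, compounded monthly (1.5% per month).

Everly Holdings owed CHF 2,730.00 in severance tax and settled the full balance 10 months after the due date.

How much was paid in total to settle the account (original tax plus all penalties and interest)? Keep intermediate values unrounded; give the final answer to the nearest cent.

Penalty, months 1–3: 3 × 0.75% × CHF 2,730.00 = CHF 61.43…
Penalty, months 4–10: 7 × 1.25% × CHF 2,730.00 = CHF 238.88…
Interest: CHF 2,730.00 × ((1 + 0.015)^10 − 1) = CHF 2,730.00 × 0.1605408… = CHF 438.2765…
Total = CHF 2,730.00 + CHF 300.3000 + CHF 438.2765… = CHF 3,468.58

CHF 3,468.58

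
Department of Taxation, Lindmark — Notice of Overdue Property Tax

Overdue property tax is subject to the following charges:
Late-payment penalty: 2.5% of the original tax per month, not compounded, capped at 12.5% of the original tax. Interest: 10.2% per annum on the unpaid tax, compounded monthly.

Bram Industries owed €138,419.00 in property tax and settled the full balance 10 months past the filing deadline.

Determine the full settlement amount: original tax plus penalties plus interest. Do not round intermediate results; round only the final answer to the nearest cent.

Penalty (uncapped): 10 × 2.5% × €138,419.00 = €34,604.75; cap = 12.5% × €138,419.00 = €17,302.38… → penalty = €17,302.38…
Interest (10.2%/yr ÷ 12 = 0.85%/month): €138,419.00 × ((1 + 0.0085)^10 − 1) = €12,226.0039…
Total = €138,419.00 + €17,302.3750 + €12,226.0039… = €167,947.38

€167,947.38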